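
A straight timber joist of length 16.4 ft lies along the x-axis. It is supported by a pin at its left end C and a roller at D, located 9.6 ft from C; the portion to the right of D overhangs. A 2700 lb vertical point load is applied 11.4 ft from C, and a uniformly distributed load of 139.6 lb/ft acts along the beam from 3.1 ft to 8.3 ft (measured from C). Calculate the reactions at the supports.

C_x = 0, C_y = -211.3 lb, D_y = 3637 lb

Resultant of the distributed load: 139.6 × 5.2 = 725.92 lb at 5.7 ft from C.
Moments about C: D_y·9.6 − 2700·11.4 − (139.6·5.2)·5.7 = 0 → D_y = 34917.744/9.6 = 3637.26 ≈ 3637 lb.
ΣF_y = 0: C_y + 3637.26 − 2700 − 139.6·5.2 = 0 → C_y = -211.3 lb.
ΣF_x = 0: no horizontal applied forces, so C_x = 0.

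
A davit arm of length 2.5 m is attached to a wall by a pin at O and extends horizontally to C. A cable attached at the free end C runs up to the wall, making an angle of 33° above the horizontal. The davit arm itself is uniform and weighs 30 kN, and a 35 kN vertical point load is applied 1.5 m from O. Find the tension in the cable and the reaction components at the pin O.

ΣM about O: T·sin33°·2.5 − 30·1.25 − 35·1.5 = 0 → T = 90/(2.5·0.544639) = 66.0988 ≈ 66.10 kN.
ΣF_x = 0: O_x − T·cos33° = 0 → O_x = 66.0988 × 0.838671 = 55.44 kN.
ΣF_y = 0: O_y + T·sin33° − 30 − 35 = 0 → O_y = 65 − 66.0988 × 0.544639 = 29.00 kN.

T = 66.10 kN, O_x = 55.44 kN, O_y = 29.00 kN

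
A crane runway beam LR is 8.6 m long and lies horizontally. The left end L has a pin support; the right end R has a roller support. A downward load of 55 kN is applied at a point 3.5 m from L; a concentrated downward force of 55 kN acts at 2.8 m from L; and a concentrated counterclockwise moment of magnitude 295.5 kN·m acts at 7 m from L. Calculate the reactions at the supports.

ΣM about L: R_y·8.6 − 55·3.5 − 55·2.8 + 295.5 = 0 → R_y = 51/8.6 = 5.93023 ≈ 5.930 kN.
ΣF_y = 0: L_y + 5.93023 − 55 − 55 = 0 → L_y = 104.1 kN.
ΣF_x = 0: no horizontal applied forces, so L_x = 0.

L_x = 0, L_y = 104.1 kN, R_y = 5.930 kN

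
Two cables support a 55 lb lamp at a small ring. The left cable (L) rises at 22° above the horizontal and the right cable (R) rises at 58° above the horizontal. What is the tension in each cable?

T_L = 29.60 lb, T_R = 51.78 lb

ΣF_x = 0: −T_L·cos22° + T_R·cos58° = 0 → T_R = 1.74967·T_L.
ΣF_y = 0: T_L·sin22° + T_R·sin58° = 55.
Substitute: T_L·(0.374607 + 1.74967·0.848048) = 55 → T_L = 29.5952 ≈ 29.60 lb.
Then T_R = 1.74967 × 29.5952 = 51.78 lb.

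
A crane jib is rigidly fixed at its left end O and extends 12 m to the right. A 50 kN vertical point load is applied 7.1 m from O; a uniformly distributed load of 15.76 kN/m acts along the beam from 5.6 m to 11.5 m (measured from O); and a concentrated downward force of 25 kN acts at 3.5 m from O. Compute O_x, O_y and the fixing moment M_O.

Resultant of the distributed load: 15.76 × 5.9 = 92.984 kN at 8.55 m from O.
ΣF_x = 0: O_x = 0.
ΣF_y = 0: O_y − 50 − 15.76·5.9 − 25 = 0 → O_y = 168.0 kN.
ΣM about O: M_O − 50·7.1 − (15.76·5.9)·8.55 − 25·3.5 = 0 → M_O = 1238 kN·m.

O_x = 0, O_y = 168.0 kN, M_O = 1238 kN·m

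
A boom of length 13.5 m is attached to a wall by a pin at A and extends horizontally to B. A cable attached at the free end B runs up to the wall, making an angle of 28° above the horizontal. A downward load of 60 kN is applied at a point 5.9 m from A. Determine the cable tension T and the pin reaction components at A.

ΣM about A: T·sin28°·13.5 − 60·5.9 = 0 → T = 354/(13.5·0.469472) = 55.8547 ≈ 55.85 kN.
ΣF_x = 0: A_x − T·cos28° = 0 → A_x = 55.8547 × 0.882948 = 49.32 kN.
ΣF_y = 0: A_y + T·sin28° − 60 = 0 → A_y = 60 − 55.8547 × 0.469472 = 33.78 kN.

T = 55.85 kN, A_x = 49.32 kN, A_y = 33.78 kN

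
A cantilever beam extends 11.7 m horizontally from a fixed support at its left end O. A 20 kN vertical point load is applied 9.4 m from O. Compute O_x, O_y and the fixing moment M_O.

O_x = 0, O_y = 20.00 kN, M_O = 188.0 kN·m

ΣF_x = 0: O_x = 0.
ΣF_y = 0: O_y − 20 = 0 → O_y = 20.00 kN.
ΣM about O: M_O − 20·9.4 = 0 → M_O = 188.0 kN·m.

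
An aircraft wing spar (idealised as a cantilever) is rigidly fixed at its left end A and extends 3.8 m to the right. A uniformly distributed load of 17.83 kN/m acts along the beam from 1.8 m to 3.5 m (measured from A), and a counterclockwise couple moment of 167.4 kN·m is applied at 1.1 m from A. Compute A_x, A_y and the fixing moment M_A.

A_x = 0, A_y = 30.31 kN, M_A = -87.08 kN·m

Resultant of the distributed load: 17.83 × 1.7 = 30.311 kN at 2.65 m from A.
ΣF_x = 0: A_x = 0.
ΣF_y = 0: A_y − 17.83·1.7 = 0 → A_y = 30.31 kN.
ΣM about A: M_A − (17.83·1.7)·2.65 + 167.4 = 0 → M_A = -87.08 kN·m.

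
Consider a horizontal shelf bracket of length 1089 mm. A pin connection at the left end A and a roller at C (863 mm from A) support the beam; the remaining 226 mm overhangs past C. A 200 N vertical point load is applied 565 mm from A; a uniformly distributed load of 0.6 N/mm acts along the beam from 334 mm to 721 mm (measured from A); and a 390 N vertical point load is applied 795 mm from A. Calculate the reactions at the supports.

Resultant of the distributed load: 0.6 × 387 = 232.2 N at 527.5 mm from A.
Moments about A: C_y·863 − 200·565 − (0.6·387)·527.5 − 390·795 = 0 → C_y = 545535.5/863 = 632.138 ≈ 632.1 N.
ΣF_y = 0: A_y + 632.138 − 200 − 0.6·387 − 390 = 0 → A_y = 190.1 N.
ΣF_x = 0: no horizontal applied forces, so A_x = 0.

A_x = 0, A_y = 190.1 N, C_y = 632.1 N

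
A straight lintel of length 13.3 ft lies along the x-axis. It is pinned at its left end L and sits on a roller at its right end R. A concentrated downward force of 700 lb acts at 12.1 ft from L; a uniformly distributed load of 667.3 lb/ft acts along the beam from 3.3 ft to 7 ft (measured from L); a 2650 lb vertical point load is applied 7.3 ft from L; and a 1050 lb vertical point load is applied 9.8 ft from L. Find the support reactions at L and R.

L_x = 0, L_y = 3048 lb, R_y = 3821 lb

Resultant of the distributed load: 667.3 × 3.7 = 2469.01 lb at 5.15 ft from L.
Moments about L: R_y·13.3 − 700·12.1 − (667.3·3.7)·5.15 − 2650·7.3 − 1050·9.8 = 0 → R_y = 50820.4015/13.3 = 3821.08 ≈ 3821 lb.
ΣF_y = 0: L_y + 3821.08 − 700 − 667.3·3.7 − 2650 − 1050 = 0 → L_y = 3048 lb.
ΣF_x = 0: no horizontal applied forces, so L_x = 0.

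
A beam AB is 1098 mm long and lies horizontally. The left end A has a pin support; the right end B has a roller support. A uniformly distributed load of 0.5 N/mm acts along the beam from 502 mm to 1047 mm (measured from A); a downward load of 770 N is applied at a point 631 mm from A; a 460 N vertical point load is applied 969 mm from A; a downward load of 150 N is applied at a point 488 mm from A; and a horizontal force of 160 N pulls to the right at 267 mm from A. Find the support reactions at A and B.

Resultant of the distributed load: 0.5 × 545 = 272.5 N at 774.5 mm from A.
ΣM about A: B_y·1098 − (0.5·545)·774.5 − 770·631 − 460·969 − 150·488 = 0 → B_y = 1215861.25/1098 = 1107.34 ≈ 1107 N.
ΣF_y = 0: A_y + 1107.34 − 0.5·545 − 770 − 460 − 150 = 0 → A_y = 545.2 N.
ΣF_x = 0: A_x + 160 = 0 → A_x = -160.0 N.

A_x = -160.0 N, A_y = 545.2 N, B_y = 1107 N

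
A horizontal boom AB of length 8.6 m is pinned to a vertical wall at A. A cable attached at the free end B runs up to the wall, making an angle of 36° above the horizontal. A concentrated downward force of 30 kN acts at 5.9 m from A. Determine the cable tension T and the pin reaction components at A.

ΣM about A: T·sin36°·8.6 − 30·5.9 = 0 → T = 177/(8.6·0.587785) = 35.0152 ≈ 35.02 kN.
ΣF_x = 0: A_x − T·cos36° = 0 → A_x = 35.0152 × 0.809017 = 28.33 kN.
ΣF_y = 0: A_y + T·sin36° − 30 = 0 → A_y = 30 − 35.0152 × 0.587785 = 9.419 kN.

T = 35.02 kN, A_x = 28.33 kN, A_y = 9.419 kN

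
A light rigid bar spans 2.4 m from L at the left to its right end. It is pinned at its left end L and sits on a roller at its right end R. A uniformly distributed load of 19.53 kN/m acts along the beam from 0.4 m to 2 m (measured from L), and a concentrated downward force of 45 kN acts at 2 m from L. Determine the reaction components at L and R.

Resultant of the distributed load: 19.53 × 1.6 = 31.248 kN at 1.2 m from L.
Moments about L: R_y·2.4 − (19.53·1.6)·1.2 − 45·2 = 0 → R_y = 127.4976/2.4 = 53.124 ≈ 53.12 kN.
ΣF_y = 0: L_y + 53.124 − 19.53·1.6 − 45 = 0 → L_y = 23.12 kN.
ΣF_x = 0: no horizontal applied forces, so L_x = 0.

L_x = 0, L_y = 23.12 kN, R_y = 53.12 kN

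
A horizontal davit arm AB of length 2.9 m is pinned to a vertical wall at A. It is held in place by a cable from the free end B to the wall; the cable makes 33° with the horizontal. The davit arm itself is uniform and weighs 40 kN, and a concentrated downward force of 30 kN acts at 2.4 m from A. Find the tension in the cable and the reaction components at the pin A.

T = 82.31 kN, A_x = 69.03 kN, A_y = 25.17 kN

ΣM about A: T·sin33°·2.9 − 40·1.45 − 30·2.4 = 0 → T = 130/(2.9·0.544639) = 82.307 ≈ 82.31 kN.
ΣF_x = 0: A_x − T·cos33° = 0 → A_x = 82.307 × 0.838671 = 69.03 kN.
ΣF_y = 0: A_y + T·sin33° − 40 − 30 = 0 → A_y = 70 − 82.307 × 0.544639 = 25.17 kN.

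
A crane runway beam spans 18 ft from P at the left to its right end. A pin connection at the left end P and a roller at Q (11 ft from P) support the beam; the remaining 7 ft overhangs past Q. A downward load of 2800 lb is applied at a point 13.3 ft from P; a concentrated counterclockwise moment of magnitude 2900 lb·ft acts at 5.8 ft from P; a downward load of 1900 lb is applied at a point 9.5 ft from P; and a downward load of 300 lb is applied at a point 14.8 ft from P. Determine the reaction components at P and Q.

Taking moments about P: Q_y·11 − 2800·13.3 + 2900 − 1900·9.5 − 300·14.8 = 0 → Q_y = 56830/11 = 5166.36 ≈ 5166 lb.
ΣF_y = 0: P_y + 5166.36 − 2800 − 1900 − 300 = 0 → P_y = -166.4 lb.
ΣF_x = 0: no horizontal applied forces, so P_x = 0.

P_x = 0, P_y = -166.4 lb, Q_y = 5166 lb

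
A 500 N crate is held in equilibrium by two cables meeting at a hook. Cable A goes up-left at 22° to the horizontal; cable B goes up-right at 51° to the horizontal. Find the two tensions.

T_A = 329.0 N, T_B = 484.8 N

ΣF_x = 0: −T_A·cos22° + T_B·cos51° = 0 → T_B = 1.47331·T_A.
ΣF_y = 0: T_A·sin22° + T_B·sin51° = 500.
Substitute: T_A·(0.374607 + 1.47331·0.777146) = 500 → T_A = 329.037 ≈ 329.0 N.
Then T_B = 1.47331 × 329.037 = 484.8 N.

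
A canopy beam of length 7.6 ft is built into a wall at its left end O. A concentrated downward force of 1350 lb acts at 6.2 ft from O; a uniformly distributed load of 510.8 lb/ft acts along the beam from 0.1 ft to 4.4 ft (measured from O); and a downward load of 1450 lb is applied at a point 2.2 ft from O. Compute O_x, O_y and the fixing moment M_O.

O_x = 0, O_y = 4996 lb, M_O = 16500 lb·ft

Resultant of the distributed load: 510.8 × 4.3 = 2196.44 lb at 2.25 ft from O.
ΣF_x = 0: O_x = 0.
ΣF_y = 0: O_y − 1350 − 510.8·4.3 − 1450 = 0 → O_y = 4996 lb.
ΣM about O: M_O − 1350·6.2 − (510.8·4.3)·2.25 − 1450·2.2 = 0 → M_O = 16500 lb·ft.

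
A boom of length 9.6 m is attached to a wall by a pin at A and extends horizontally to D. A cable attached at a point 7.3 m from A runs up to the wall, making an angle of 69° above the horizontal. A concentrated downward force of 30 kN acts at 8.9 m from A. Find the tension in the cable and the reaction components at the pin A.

ΣM about A: T·sin69°·7.3 − 30·8.9 = 0 → T = 267/(7.3·0.93358) = 39.1775 ≈ 39.18 kN.
ΣF_x = 0: A_x − T·cos69° = 0 → A_x = 39.1775 × 0.358368 = 14.04 kN.
ΣF_y = 0: A_y + T·sin69° − 30 = 0 → A_y = 30 − 39.1775 × 0.93358 = -6.575 kN.

T = 39.18 kN, A_x = 14.04 kN, A_y = -6.575 kN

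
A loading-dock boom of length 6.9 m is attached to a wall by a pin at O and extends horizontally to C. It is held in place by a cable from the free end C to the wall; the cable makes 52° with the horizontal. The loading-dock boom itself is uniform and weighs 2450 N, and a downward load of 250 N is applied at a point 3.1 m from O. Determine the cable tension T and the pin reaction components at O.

T = 1697 N, O_x = 1045 N, O_y = 1363 N

ΣM about O: T·sin52°·6.9 − 2450·3.45 − 250·3.1 = 0 → T = 9227.5/(6.9·0.788011) = 1697.08 ≈ 1697 N.
ΣF_x = 0: O_x − T·cos52° = 0 → O_x = 1697.08 × 0.615661 = 1045 N.
ΣF_y = 0: O_y + T·sin52° − 2450 − 250 = 0 → O_y = 2700 − 1697.08 × 0.788011 = 1363 N.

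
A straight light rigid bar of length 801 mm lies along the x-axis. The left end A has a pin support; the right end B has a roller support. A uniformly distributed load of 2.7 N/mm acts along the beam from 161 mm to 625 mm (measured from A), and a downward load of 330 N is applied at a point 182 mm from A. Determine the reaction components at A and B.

Resultant of the distributed load: 2.7 × 464 = 1252.8 N at 393 mm from A.
ΣM about A: B_y·801 − (2.7·464)·393 − 330·182 = 0 → B_y = 552410.4/801 = 689.651 ≈ 689.7 N.
ΣF_y = 0: A_y + 689.651 − 2.7·464 − 330 = 0 → A_y = 893.1 N.
ΣF_x = 0: no horizontal applied forces, so A_x = 0.

A_x = 0, A_y = 893.1 N, B_y = 689.7 N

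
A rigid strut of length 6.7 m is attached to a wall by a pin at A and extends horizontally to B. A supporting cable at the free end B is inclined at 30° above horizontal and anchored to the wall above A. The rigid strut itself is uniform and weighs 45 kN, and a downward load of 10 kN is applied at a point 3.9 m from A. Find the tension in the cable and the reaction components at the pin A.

ΣM about A: T·sin30°·6.7 − 45·3.35 − 10·3.9 = 0 → T = 189.75/(6.7·0.5) = 56.6418 ≈ 56.64 kN.
ΣF_x = 0: A_x − T·cos30° = 0 → A_x = 56.6418 × 0.866025 = 49.05 kN.
ΣF_y = 0: A_y + T·sin30° − 45 − 10 = 0 → A_y = 55 − 56.6418 × 0.5 = 26.68 kN.

T = 56.64 kN, A_x = 49.05 kN, A_y = 26.68 kN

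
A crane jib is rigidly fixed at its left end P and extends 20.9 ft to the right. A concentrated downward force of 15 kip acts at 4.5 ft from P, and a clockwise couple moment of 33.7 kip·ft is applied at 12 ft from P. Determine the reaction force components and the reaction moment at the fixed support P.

ΣF_x = 0: P_x = 0.
ΣF_y = 0: P_y − 15 = 0 → P_y = 15.00 kip.
ΣM about P: M_P − 15·4.5 − 33.7 = 0 → M_P = 101.2 kip·ft.

P_x = 0, P_y = 15.00 kip, M_P = 101.2 kip·ft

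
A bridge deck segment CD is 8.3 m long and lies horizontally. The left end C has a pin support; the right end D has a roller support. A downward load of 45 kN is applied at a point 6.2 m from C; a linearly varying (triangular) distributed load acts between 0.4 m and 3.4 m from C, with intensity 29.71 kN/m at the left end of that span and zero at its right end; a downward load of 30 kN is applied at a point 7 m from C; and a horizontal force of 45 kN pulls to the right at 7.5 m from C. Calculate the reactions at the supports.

Resultant of the triangular load: ½ × 29.71 × 3 = 44.565 kN, acting at 1.4 m from C (one-third of the span from the peak).
Taking moments about C: D_y·8.3 − 45·6.2 − (½·29.71·3)·1.4 − 30·7 = 0 → D_y = 551.391/8.3 = 66.4327 ≈ 66.43 kN.
ΣF_y = 0: C_y + 66.4327 − 45 − ½·29.71·3 − 30 = 0 → C_y = 53.13 kN.
ΣF_x = 0: C_x + 45 = 0 → C_x = -45.00 kN.

C_x = -45.00 kN, C_y = 53.13 kN, D_y = 66.43 kN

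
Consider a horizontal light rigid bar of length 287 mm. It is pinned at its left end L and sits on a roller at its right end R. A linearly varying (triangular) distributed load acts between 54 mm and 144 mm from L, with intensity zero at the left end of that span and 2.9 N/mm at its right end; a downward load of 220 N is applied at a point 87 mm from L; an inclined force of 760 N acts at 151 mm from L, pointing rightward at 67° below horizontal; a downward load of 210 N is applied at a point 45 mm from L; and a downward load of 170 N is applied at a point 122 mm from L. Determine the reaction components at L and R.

Resultant of the triangular load: ½ × 2.9 × 90 = 130.5 N, acting at 114 mm from L (one-third of the span from the peak).
ΣM about L: R_y·287 − (½·2.9·90)·114 − 220·87 − 760·sin67°·151 − 210·45 − 170·122 = 0 → R_y = 169844/287 = 591.791 ≈ 591.8 N.
ΣF_y = 0: L_y + 591.791 − ½·2.9·90 − 220 − 760·sin67° − 210 − 170 = 0 → L_y = 838.3 N.
ΣF_x = 0: L_x + 760·cos67° = 0 → L_x = -297.0 N.

L_x = -297.0 N, L_y = 838.3 N, R_y = 591.8 N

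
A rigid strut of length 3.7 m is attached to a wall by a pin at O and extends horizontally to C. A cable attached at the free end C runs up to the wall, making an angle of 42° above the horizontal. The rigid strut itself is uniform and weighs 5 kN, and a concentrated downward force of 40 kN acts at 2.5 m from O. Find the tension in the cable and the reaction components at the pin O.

ΣM about O: T·sin42°·3.7 − 5·1.85 − 40·2.5 = 0 → T = 109.25/(3.7·0.669131) = 44.1274 ≈ 44.13 kN.
ΣF_x = 0: O_x − T·cos42° = 0 → O_x = 44.1274 × 0.743145 = 32.79 kN.
ΣF_y = 0: O_y + T·sin42° − 5 − 40 = 0 → O_y = 45 − 44.1274 × 0.669131 = 15.47 kN.

T = 44.13 kN, O_x = 32.79 kN, O_y = 15.47 kN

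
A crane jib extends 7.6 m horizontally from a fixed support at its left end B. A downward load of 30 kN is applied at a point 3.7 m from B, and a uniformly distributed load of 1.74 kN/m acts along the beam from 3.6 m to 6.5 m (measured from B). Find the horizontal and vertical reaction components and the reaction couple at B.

Resultant of the distributed load: 1.74 × 2.9 = 5.046 kN at 5.05 m from B.
ΣF_x = 0: B_x = 0.
ΣF_y = 0: B_y − 30 − 1.74·2.9 = 0 → B_y = 35.05 kN.
ΣM about B: M_B − 30·3.7 − (1.74·2.9)·5.05 = 0 → M_B = 136.5 kN·m.

B_x = 0, B_y = 35.05 kN, M_B = 136.5 kN·m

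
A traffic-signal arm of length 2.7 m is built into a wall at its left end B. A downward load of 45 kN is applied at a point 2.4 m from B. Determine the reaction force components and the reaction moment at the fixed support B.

ΣF_x = 0: B_x = 0.
ΣF_y = 0: B_y − 45 = 0 → B_y = 45.00 kN.
ΣM about B: M_B − 45·2.4 = 0 → M_B = 108.0 kN·m.

B_x = 0, B_y = 45.00 kN, M_B = 108.0 kN·m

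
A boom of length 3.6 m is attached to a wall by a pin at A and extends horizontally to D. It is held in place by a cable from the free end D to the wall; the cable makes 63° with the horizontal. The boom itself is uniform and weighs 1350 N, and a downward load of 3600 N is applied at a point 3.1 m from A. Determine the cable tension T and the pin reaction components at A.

ΣM about A: T·sin63°·3.6 − 1350·1.8 − 3600·3.1 = 0 → T = 13590/(3.6·0.891007) = 4236.78 ≈ 4237 N.
ΣF_x = 0: A_x − T·cos63° = 0 → A_x = 4236.78 × 0.45399 = 1923 N.
ΣF_y = 0: A_y + T·sin63° − 1350 − 3600 = 0 → A_y = 4950 − 4236.78 × 0.891007 = 1175 N.

T = 4237 N, A_x = 1923 N, A_y = 1175 N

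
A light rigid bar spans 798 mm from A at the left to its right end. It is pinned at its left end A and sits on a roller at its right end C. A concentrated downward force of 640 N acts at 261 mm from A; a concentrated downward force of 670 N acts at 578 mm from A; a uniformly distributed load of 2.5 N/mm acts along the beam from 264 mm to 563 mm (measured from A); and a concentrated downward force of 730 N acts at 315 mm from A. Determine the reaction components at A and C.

A_x = 0, A_y = 1417 N, C_y = 1370 N

Resultant of the distributed load: 2.5 × 299 = 747.5 N at 413.5 mm from A.
Moments about A: C_y·798 − 640·261 − 670·578 − (2.5·299)·413.5 − 730·315 = 0 → C_y = 1093341.25/798 = 1370.1 ≈ 1370 N.
ΣF_y = 0: A_y + 1370.1 − 640 − 670 − 2.5·299 − 730 = 0 → A_y = 1417 N.
ΣF_x = 0: no horizontal applied forces, so A_x = 0.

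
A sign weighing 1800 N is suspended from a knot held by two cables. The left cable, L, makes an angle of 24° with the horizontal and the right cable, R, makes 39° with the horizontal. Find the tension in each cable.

ΣF_x = 0: −T_L·cos24° + T_R·cos39° = 0 → T_R = 1.17551·T_L.
ΣF_y = 0: T_L·sin24° + T_R·sin39° = 1800.
Substitute: T_L·(0.406737 + 1.17551·0.62932) = 1800 → T_L = 1569.98 ≈ 1570 N.
Then T_R = 1.17551 × 1569.98 = 1846 N.

T_L = 1570 N, T_R = 1846 N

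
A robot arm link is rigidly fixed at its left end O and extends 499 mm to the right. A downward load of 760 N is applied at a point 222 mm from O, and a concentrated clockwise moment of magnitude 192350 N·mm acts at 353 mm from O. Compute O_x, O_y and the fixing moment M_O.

ΣF_x = 0: O_x = 0.
ΣF_y = 0: O_y − 760 = 0 → O_y = 760.0 N.
ΣM about O: M_O − 760·222 − 192350 = 0 → M_O = 361100 N·mm.

O_x = 0, O_y = 760.0 N, M_O = 361100 N·mm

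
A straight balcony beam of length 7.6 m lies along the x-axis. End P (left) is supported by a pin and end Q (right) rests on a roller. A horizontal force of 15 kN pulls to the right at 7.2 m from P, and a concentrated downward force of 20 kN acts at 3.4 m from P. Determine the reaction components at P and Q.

P_x = -15.00 kN, P_y = 11.05 kN, Q_y = 8.947 kN

Taking moments about P: Q_y·7.6 − 20·3.4 = 0 → Q_y = 68/7.6 = 8.94737 ≈ 8.947 kN.
ΣF_y = 0: P_y + 8.94737 − 20 = 0 → P_y = 11.05 kN.
ΣF_x = 0: P_x + 15 = 0 → P_x = -15.00 kN.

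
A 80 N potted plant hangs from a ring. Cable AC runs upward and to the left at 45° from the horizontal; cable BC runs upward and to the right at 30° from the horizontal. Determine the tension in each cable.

T_AC = 71.73 N, T_BC = 58.56 N

ΣF_x = 0: −T_AC·cos45° + T_BC·cos30° = 0 → T_BC = 0.816497·T_AC.
ΣF_y = 0: T_AC·sin45° + T_BC·sin30° = 80.
Substitute: T_AC·(0.707107 + 0.816497·0.5) = 80 → T_AC = 71.726 ≈ 71.73 N.
Then T_BC = 0.816497 × 71.726 = 58.56 N.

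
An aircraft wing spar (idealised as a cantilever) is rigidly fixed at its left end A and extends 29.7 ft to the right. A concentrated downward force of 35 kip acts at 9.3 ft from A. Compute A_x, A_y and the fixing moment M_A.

ΣF_x = 0: A_x = 0.
ΣF_y = 0: A_y − 35 = 0 → A_y = 35.00 kip.
ΣM about A: M_A − 35·9.3 = 0 → M_A = 325.5 kip·ft.

A_x = 0, A_y = 35.00 kip, M_A = 325.5 kip·ft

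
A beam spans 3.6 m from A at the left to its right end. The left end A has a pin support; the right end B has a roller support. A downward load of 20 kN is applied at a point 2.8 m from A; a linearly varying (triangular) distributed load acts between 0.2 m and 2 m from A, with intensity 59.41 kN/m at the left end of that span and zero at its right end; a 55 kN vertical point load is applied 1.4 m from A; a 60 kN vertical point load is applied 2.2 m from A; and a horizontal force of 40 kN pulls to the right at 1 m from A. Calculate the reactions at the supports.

Resultant of the triangular load: ½ × 59.41 × 1.8 = 53.469 kN, acting at 0.8 m from A (one-third of the span from the peak).
Moments about A: B_y·3.6 − 20·2.8 − (½·59.41·1.8)·0.8 − 55·1.4 − 60·2.2 = 0 → B_y = 307.7752/3.6 = 85.4931 ≈ 85.49 kN.
ΣF_y = 0: A_y + 85.4931 − 20 − ½·59.41·1.8 − 55 − 60 = 0 → A_y = 103.0 kN.
ΣF_x = 0: A_x + 40 = 0 → A_x = -40.00 kN.

A_x = -40.00 kN, A_y = 103.0 kN, B_y = 85.49 kN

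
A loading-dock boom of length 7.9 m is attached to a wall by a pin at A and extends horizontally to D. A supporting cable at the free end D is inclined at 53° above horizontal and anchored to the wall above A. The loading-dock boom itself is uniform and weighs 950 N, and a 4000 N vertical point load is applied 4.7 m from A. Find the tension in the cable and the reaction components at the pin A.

ΣM about A: T·sin53°·7.9 − 950·3.95 − 4000·4.7 = 0 → T = 22552.5/(7.9·0.798636) = 3574.53 ≈ 3575 N.
ΣF_x = 0: A_x − T·cos53° = 0 → A_x = 3574.53 × 0.601815 = 2151 N.
ΣF_y = 0: A_y + T·sin53° − 950 − 4000 = 0 → A_y = 4950 − 3574.53 × 0.798636 = 2095 N.

T = 3575 N, A_x = 2151 N, A_y = 2095 N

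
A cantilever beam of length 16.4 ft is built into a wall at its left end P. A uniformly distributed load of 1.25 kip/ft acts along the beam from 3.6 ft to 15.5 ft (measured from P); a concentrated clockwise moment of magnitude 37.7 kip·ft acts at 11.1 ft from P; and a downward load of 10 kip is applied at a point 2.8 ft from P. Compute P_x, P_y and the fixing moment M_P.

Resultant of the distributed load: 1.25 × 11.9 = 14.875 kip at 9.55 ft from P.
ΣF_x = 0: P_x = 0.
ΣF_y = 0: P_y − 1.25·11.9 − 10 = 0 → P_y = 24.88 kip.
ΣM about P: M_P − (1.25·11.9)·9.55 − 37.7 − 10·2.8 = 0 → M_P = 207.8 kip·ft.

P_x = 0, P_y = 24.88 kip, M_P = 207.8 kip·ft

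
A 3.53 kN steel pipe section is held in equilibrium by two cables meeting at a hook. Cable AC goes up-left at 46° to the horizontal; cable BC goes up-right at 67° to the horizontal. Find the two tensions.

ΣF_x = 0: −T_AC·cos46° + T_BC·cos67° = 0 → T_BC = 1.77784·T_AC.
ΣF_y = 0: T_AC·sin46° + T_BC·sin67° = 3.53.
Substitute: T_AC·(0.71934 + 1.77784·0.920505) = 3.53 → T_AC = 1.4984 ≈ 1.498 kN.
Then T_BC = 1.77784 × 1.4984 = 2.664 kN.

T_AC = 1.498 kN, T_BC = 2.664 kN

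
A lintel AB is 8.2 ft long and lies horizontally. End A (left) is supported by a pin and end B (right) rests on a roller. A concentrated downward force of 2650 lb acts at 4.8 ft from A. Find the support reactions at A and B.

Moments about A: B_y·8.2 − 2650·4.8 = 0 → B_y = 12720/8.2 = 1551.22 ≈ 1551 lb.
ΣF_y = 0: A_y + 1551.22 − 2650 = 0 → A_y = 1099 lb.
ΣF_x = 0: no horizontal applied forces, so A_x = 0.

A_x = 0, A_y = 1099 lb, B_y = 1551 lb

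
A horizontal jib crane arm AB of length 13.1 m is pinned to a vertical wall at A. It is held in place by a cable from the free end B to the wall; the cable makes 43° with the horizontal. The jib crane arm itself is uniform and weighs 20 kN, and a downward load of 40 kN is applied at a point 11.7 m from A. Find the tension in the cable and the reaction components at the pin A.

T = 67.05 kN, A_x = 49.03 kN, A_y = 14.27 kN

ΣM about A: T·sin43°·13.1 − 20·6.55 − 40·11.7 = 0 → T = 599/(13.1·0.681998) = 67.0459 ≈ 67.05 kN.
ΣF_x = 0: A_x − T·cos43° = 0 → A_x = 67.0459 × 0.731354 = 49.03 kN.
ΣF_y = 0: A_y + T·sin43° − 20 − 40 = 0 → A_y = 60 − 67.0459 × 0.681998 = 14.27 kN.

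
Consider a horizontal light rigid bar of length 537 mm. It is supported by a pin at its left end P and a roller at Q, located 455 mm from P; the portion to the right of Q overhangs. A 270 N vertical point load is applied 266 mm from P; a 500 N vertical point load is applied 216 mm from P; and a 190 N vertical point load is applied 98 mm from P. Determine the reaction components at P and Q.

Taking moments about P: Q_y·455 − 270·266 − 500·216 − 190·98 = 0 → Q_y = 198440/455 = 436.132 ≈ 436.1 N.
ΣF_y = 0: P_y + 436.132 − 270 − 500 − 190 = 0 → P_y = 523.9 N.
ΣF_x = 0: no horizontal applied forces, so P_x = 0.

P_x = 0, P_y = 523.9 N, Q_y = 436.1 N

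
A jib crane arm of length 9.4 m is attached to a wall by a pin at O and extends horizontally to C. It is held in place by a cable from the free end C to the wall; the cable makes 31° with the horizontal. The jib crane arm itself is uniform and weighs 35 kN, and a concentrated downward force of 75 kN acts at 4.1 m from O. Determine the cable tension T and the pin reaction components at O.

ΣM about O: T·sin31°·9.4 − 35·4.7 − 75·4.1 = 0 → T = 472/(9.4·0.515038) = 97.4933 ≈ 97.49 kN.
ΣF_x = 0: O_x − T·cos31° = 0 → O_x = 97.4933 × 0.857167 = 83.57 kN.
ΣF_y = 0: O_y + T·sin31° − 35 − 75 = 0 → O_y = 110 − 97.4933 × 0.515038 = 59.79 kN.

T = 97.49 kN, O_x = 83.57 kN, O_y = 59.79 kN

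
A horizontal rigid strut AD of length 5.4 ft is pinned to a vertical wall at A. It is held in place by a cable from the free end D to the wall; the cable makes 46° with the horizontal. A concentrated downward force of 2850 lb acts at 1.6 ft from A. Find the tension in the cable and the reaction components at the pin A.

ΣM about A: T·sin46°·5.4 − 2850·1.6 = 0 → T = 4560/(5.4·0.71934) = 1173.92 ≈ 1174 lb.
ΣF_x = 0: A_x − T·cos46° = 0 → A_x = 1173.92 × 0.694658 = 815.5 lb.
ΣF_y = 0: A_y + T·sin46° − 2850 = 0 → A_y = 2850 − 1173.92 × 0.71934 = 2006 lb.

T = 1174 lb, A_x = 815.5 lb, A_y = 2006 lb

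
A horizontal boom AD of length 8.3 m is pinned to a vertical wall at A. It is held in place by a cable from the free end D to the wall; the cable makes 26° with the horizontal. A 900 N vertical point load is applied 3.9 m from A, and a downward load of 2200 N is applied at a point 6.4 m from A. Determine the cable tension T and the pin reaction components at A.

ΣM about A: T·sin26°·8.3 − 900·3.9 − 2200·6.4 = 0 → T = 17590/(8.3·0.438371) = 4834.44 ≈ 4834 N.
ΣF_x = 0: A_x − T·cos26° = 0 → A_x = 4834.44 × 0.898794 = 4345 N.
ΣF_y = 0: A_y + T·sin26° − 900 − 2200 = 0 → A_y = 3100 − 4834.44 × 0.438371 = 980.7 N.

T = 4834 N, A_x = 4345 N, A_y = 980.7 N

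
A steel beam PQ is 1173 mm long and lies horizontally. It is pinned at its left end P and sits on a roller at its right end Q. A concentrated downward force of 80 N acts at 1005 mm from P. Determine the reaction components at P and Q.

P_x = 0, P_y = 11.46 N, Q_y = 68.54 N

Moments about P: Q_y·1173 − 80·1005 = 0 → Q_y = 80400/1173 = 68.5422 ≈ 68.54 N.
ΣF_y = 0: P_y + 68.5422 − 80 = 0 → P_y = 11.46 N.
ΣF_x = 0: no horizontal applied forces, so P_x = 0.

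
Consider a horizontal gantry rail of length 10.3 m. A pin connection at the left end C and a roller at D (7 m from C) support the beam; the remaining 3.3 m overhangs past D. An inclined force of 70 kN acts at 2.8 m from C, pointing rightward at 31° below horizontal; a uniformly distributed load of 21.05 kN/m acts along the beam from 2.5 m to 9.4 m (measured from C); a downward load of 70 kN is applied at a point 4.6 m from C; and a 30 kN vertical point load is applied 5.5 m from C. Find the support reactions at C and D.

C_x = -60.00 kN, C_y = 73.85 kN, D_y = 207.5 kN

Resultant of the distributed load: 21.05 × 6.9 = 145.245 kN at 5.95 m from C.
ΣM about C: D_y·7 − 70·sin31°·2.8 − (21.05·6.9)·5.95 − 70·4.6 − 30·5.5 = 0 → D_y = 1452.16/7 = 207.451 ≈ 207.5 kN.
ΣF_y = 0: C_y + 207.451 − 70·sin31° − 21.05·6.9 − 70 − 30 = 0 → C_y = 73.85 kN.
ΣF_x = 0: C_x + 70·cos31° = 0 → C_x = -60.00 kN.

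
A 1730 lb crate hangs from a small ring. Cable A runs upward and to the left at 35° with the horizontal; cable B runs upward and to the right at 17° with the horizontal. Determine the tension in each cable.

ΣF_x = 0: −T_A·cos35° + T_B·cos17° = 0 → T_B = 0.856581·T_A.
ΣF_y = 0: T_A·sin35° + T_B·sin17° = 1730.
Substitute: T_A·(0.573576 + 0.856581·0.292372) = 1730 → T_A = 2099.47 ≈ 2099 lb.
Then T_B = 0.856581 × 2099.47 = 1798 lb.

T_A = 2099 lb, T_B = 1798 lb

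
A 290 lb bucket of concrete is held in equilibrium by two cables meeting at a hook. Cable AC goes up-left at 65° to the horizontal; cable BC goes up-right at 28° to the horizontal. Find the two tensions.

T_AC = 256.4 lb, T_BC = 122.7 lb

ΣF_x = 0: −T_AC·cos65° + T_BC·cos28° = 0 → T_BC = 0.478645·T_AC.
ΣF_y = 0: T_AC·sin65° + T_BC·sin28° = 290.
Substitute: T_AC·(0.906308 + 0.478645·0.469472) = 290 → T_AC = 256.406 ≈ 256.4 lb.
Then T_BC = 0.478645 × 256.406 = 122.7 lb.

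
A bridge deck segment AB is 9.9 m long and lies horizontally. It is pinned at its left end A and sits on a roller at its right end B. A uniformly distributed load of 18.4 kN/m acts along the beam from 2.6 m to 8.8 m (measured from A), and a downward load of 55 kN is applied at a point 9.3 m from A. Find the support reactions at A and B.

A_x = 0, A_y = 51.73 kN, B_y = 117.3 kN

Resultant of the distributed load: 18.4 × 6.2 = 114.08 kN at 5.7 m from A.
ΣM about A: B_y·9.9 − (18.4·6.2)·5.7 − 55·9.3 = 0 → B_y = 1161.756/9.9 = 117.349 ≈ 117.3 kN.
ΣF_y = 0: A_y + 117.349 − 18.4·6.2 − 55 = 0 → A_y = 51.73 kN.
ΣF_x = 0: no horizontal applied forces, so A_x = 0.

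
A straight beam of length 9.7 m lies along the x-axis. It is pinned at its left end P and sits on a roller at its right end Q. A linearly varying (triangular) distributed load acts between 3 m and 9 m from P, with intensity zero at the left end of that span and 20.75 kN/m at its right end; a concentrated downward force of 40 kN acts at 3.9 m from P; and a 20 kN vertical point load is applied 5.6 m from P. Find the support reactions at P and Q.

Resultant of the triangular load: ½ × 20.75 × 6 = 62.25 kN, acting at 7 m from P (one-third of the span from the peak).
Taking moments about P: Q_y·9.7 − (½·20.75·6)·7 − 40·3.9 − 20·5.6 = 0 → Q_y = 703.75/9.7 = 72.5515 ≈ 72.55 kN.
ΣF_y = 0: P_y + 72.5515 − ½·20.75·6 − 40 − 20 = 0 → P_y = 49.70 kN.
ΣF_x = 0: no horizontal applied forces, so P_x = 0.

P_x = 0, P_y = 49.70 kN, Q_y = 72.55 kN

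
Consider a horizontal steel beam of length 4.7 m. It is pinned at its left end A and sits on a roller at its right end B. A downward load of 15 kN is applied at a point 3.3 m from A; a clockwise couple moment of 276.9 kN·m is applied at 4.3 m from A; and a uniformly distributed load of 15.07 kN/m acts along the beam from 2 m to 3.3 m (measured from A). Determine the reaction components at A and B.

A_x = 0, A_y = -45.90 kN, B_y = 80.49 kN

Resultant of the distributed load: 15.07 × 1.3 = 19.591 kN at 2.65 m from A.
ΣM about A: B_y·4.7 − 15·3.3 − 276.9 − (15.07·1.3)·2.65 = 0 → B_y = 378.31615/4.7 = 80.4928 ≈ 80.49 kN.
ΣF_y = 0: A_y + 80.4928 − 15 − 15.07·1.3 = 0 → A_y = -45.90 kN.
ΣF_x = 0: no horizontal applied forces, so A_x = 0.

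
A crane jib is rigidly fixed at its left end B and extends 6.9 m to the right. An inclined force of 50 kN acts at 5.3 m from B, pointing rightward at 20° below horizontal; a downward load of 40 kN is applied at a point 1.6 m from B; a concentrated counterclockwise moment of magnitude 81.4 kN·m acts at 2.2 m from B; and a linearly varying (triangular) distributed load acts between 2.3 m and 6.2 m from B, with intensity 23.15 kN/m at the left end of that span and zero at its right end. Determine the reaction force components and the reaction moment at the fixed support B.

B_x = -46.98 kN, B_y = 102.2 kN, M_B = 235.7 kN·m

Resultant of the triangular load: ½ × 23.15 × 3.9 = 45.1425 kN, acting at 3.6 m from B (one-third of the span from the peak).
ΣF_x = 0: B_x + 50·cos20° = 0 → B_x = -46.98 kN.
ΣF_y = 0: B_y − 50·sin20° − 40 − ½·23.15·3.9 = 0 → B_y = 102.2 kN.
ΣM about B: M_B − 50·sin20°·5.3 − 40·1.6 + 81.4 − (½·23.15·3.9)·3.6 = 0 → M_B = 235.7 kN·m.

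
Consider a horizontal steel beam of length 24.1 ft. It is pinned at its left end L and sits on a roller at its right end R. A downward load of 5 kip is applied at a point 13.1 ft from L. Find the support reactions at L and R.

Moments about L: R_y·24.1 − 5·13.1 = 0 → R_y = 65.5/24.1 = 2.71784 ≈ 2.718 kip.
ΣF_y = 0: L_y + 2.71784 − 5 = 0 → L_y = 2.282 kip.
ΣF_x = 0: no horizontal applied forces, so L_x = 0.

L_x = 0, L_y = 2.282 kip, R_y = 2.718 kip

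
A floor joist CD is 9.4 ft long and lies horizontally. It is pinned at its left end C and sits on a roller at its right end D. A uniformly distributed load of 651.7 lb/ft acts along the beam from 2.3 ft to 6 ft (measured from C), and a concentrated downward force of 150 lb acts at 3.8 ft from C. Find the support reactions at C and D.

Resultant of the distributed load: 651.7 × 3.7 = 2411.29 lb at 4.15 ft from C.
ΣM about C: D_y·9.4 − (651.7·3.7)·4.15 − 150·3.8 = 0 → D_y = 10576.8535/9.4 = 1125.2 ≈ 1125 lb.
ΣF_y = 0: C_y + 1125.2 − 651.7·3.7 − 150 = 0 → C_y = 1436 lb.
ΣF_x = 0: no horizontal applied forces, so C_x = 0.

C_x = 0, C_y = 1436 lb, D_y = 1125 lb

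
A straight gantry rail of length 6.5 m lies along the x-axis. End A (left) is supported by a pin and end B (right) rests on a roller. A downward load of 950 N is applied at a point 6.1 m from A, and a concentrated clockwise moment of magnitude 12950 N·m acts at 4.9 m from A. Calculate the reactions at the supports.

Moments about A: B_y·6.5 − 950·6.1 − 12950 = 0 → B_y = 18745/6.5 = 2883.85 ≈ 2884 N.
ΣF_y = 0: A_y + 2883.85 − 950 = 0 → A_y = -1934 N.
ΣF_x = 0: no horizontal applied forces, so A_x = 0.

A_x = 0, A_y = -1934 N, B_y = 2884 N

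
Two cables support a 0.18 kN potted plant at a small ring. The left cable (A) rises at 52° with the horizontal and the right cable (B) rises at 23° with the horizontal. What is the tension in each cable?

ΣF_x = 0: −T_A·cos52° + T_B·cos23° = 0 → T_B = 0.66883·T_A.
ΣF_y = 0: T_A·sin52° + T_B·sin23° = 0.18.
Substitute: T_A·(0.788011 + 0.66883·0.390731) = 0.18 → T_A = 0.171536 ≈ 0.1715 kN.
Then T_B = 0.66883 × 0.171536 = 0.1147 kN.

T_A = 0.1715 kN, T_B = 0.1147 kN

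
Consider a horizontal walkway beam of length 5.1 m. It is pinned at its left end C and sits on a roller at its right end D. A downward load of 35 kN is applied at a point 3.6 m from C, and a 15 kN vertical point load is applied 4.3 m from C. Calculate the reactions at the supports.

C_x = 0, C_y = 12.65 kN, D_y = 37.35 kN

Taking moments about C: D_y·5.1 − 35·3.6 − 15·4.3 = 0 → D_y = 190.5/5.1 = 37.3529 ≈ 37.35 kN.
ΣF_y = 0: C_y + 37.3529 − 35 − 15 = 0 → C_y = 12.65 kN.
ΣF_x = 0: no horizontal applied forces, so C_x = 0.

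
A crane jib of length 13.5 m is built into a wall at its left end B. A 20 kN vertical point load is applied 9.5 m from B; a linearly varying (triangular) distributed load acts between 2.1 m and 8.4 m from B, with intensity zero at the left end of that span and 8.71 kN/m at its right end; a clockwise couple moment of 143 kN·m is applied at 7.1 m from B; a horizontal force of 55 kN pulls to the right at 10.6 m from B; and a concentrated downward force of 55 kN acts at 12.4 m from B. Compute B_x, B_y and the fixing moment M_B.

B_x = -55.00 kN, B_y = 102.4 kN, M_B = 1188 kN·m

Resultant of the triangular load: ½ × 8.71 × 6.3 = 27.4365 kN, acting at 6.3 m from B (one-third of the span from the peak).
ΣF_x = 0: B_x + 55 = 0 → B_x = -55.00 kN.
ΣF_y = 0: B_y − 20 − ½·8.71·6.3 − 55 = 0 → B_y = 102.4 kN.
ΣM about B: M_B − 20·9.5 − (½·8.71·6.3)·6.3 − 143 − 55·12.4 = 0 → M_B = 1188 kN·m.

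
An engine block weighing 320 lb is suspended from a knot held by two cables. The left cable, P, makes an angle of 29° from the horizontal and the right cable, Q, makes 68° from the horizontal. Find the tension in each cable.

ΣF_x = 0: −T_P·cos29° + T_Q·cos68° = 0 → T_Q = 2.33477·T_P.
ΣF_y = 0: T_P·sin29° + T_Q·sin68° = 320.
Substitute: T_P·(0.48481 + 2.33477·0.927184) = 320 → T_P = 120.774 ≈ 120.8 lb.
Then T_Q = 2.33477 × 120.774 = 282.0 lb.

T_P = 120.8 lb, T_Q = 282.0 lb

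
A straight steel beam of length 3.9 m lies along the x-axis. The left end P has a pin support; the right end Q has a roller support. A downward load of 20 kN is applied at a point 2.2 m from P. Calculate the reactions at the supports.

Taking moments about P: Q_y·3.9 − 20·2.2 = 0 → Q_y = 44/3.9 = 11.2821 ≈ 11.28 kN.
ΣF_y = 0: P_y + 11.2821 − 20 = 0 → P_y = 8.718 kN.
ΣF_x = 0: no horizontal applied forces, so P_x = 0.

P_x = 0, P_y = 8.718 kN, Q_y = 11.28 kN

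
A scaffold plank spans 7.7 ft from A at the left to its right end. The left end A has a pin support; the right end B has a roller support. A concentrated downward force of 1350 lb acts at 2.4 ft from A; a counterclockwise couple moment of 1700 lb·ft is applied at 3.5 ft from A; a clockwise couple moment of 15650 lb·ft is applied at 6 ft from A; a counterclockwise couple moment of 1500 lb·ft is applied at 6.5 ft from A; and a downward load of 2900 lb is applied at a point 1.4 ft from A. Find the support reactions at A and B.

Taking moments about A: B_y·7.7 − 1350·2.4 + 1700 − 15650 + 1500 − 2900·1.4 = 0 → B_y = 19750/7.7 = 2564.94 ≈ 2565 lb.
ΣF_y = 0: A_y + 2564.94 − 1350 − 2900 = 0 → A_y = 1685 lb.
ΣF_x = 0: no horizontal applied forces, so A_x = 0.

A_x = 0, A_y = 1685 lb, B_y = 2565 lb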